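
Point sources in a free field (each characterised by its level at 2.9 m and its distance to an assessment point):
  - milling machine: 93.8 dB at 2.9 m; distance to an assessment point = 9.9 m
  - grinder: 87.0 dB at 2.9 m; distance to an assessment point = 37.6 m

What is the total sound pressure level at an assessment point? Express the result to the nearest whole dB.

Apply inverse-square spreading to bring every level to the receiver, then sum 10^(L/10).
milling machine: 93.8 − 20·log₁₀(9.9/2.9) = 93.8 − 10.66 = 83.14 dB.
grinder: 87.0 − 20·log₁₀(37.6/2.9) = 87.0 − 22.26 = 64.74 dB.
Σ 10^(L/10) = 2.088e+08 → L_total = 10·log₁₀(2.088e+08) = 83.20 dB.

83 dB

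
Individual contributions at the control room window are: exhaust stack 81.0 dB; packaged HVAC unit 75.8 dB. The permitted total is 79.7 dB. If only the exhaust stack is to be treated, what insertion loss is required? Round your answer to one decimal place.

Everything except the exhaust stack sums to 10^(75.8/10) = 3.802e+07 in linear terms, 75.80 dB.
The limit corresponds to 10^(79.7/10) = 9.333e+07; subtracting the fixed part leaves 5.531e+07 for the exhaust stack, i.e. 77.43 dB.
Required insertion loss = 81.0 − 77.43 = 3.57 dB.

3.6 dB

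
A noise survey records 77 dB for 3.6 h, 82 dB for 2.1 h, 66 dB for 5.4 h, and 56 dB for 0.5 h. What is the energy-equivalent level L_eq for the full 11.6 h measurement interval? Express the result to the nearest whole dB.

77 dB

Weight each interval's intensity by its duration and average over T = 11.6 h:
Σ tᵢ·10^(Lᵢ/10) = 3.6·10^(77/10) + 2.1·10^(82/10) + 5.4·10^(66/10) + 0.5·10^(56/10) = 5.350e+08.
L_eq = 10·log₁₀(5.350e+08/11.6) = 76.64 dB.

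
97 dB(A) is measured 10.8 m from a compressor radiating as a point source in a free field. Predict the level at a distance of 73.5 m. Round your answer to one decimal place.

80.3 dB(A)

For a point source, L₂ = L₁ − 20·log₁₀(r₂/r₁).
L₂ = 97 − 20·log₁₀(73.5/10.8) = 97 − 16.657 = 80.34 dB(A).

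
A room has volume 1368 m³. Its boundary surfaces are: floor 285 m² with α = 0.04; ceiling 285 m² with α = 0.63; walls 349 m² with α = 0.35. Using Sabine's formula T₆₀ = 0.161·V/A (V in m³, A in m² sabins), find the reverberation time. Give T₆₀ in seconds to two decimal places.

Total absorption A = 285·0.04 + 285·0.63 + 349·0.35 = 313.10 m² sabins.
T₆₀ = 0.161 × 1368 / 313.10 = 0.703 s.

0.70 s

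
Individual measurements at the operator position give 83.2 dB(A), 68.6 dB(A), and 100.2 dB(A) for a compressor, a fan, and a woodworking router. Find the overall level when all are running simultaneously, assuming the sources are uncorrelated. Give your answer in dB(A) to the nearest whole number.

Incoherent sources combine by intensity addition: L_total = 10·log₁₀(Σ 10^(L_i/10)).
Σ 10^(L/10) = 10^(83.2/10) + 10^(68.6/10) + 10^(100.2/10) = 1.069e+10.
L_total = 10·log₁₀(1.069e+10) = 100.29 dB(A).

100 dB(A)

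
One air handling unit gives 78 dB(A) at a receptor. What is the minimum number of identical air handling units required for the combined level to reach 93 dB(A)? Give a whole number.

Need L₁ + 10·log₁₀ N ≥ 93, i.e. log₁₀ N ≥ 1.50.
N ≥ 10^(15.0/10) = 31.623, so N = 32.

32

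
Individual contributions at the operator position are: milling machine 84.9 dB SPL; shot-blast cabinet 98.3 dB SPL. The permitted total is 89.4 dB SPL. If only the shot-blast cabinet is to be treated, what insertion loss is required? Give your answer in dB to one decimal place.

10.8 dB

The untreated sources together contribute 10^(84.9/10) = 3.090e+08, i.e. 84.90 dB SPL.
The limit corresponds to 10^(89.4/10) = 8.710e+08; subtracting the fixed part leaves 5.619e+08 for the shot-blast cabinet, i.e. 87.50 dB SPL.
So the shot-blast cabinet must be reduced from 98.3 to 87.50 dB SPL: IL = 10.80 dB.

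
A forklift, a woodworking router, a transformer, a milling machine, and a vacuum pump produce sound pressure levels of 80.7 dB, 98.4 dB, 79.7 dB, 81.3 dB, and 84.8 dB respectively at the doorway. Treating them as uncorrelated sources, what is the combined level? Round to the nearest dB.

99 dB

For uncorrelated sources the intensities add, so convert each level to linear form, sum, and take 10·log₁₀ of the total.
Σ 10^(L/10) = 10^(80.7/10) + 10^(98.4/10) + 10^(79.7/10) + 10^(81.3/10) + 10^(84.8/10) = 7.566e+09.
L_total = 10·log₁₀(7.566e+09) = 98.79 dB.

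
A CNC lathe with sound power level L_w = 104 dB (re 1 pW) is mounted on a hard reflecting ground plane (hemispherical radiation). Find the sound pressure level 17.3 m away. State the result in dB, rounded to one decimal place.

71.3 dB

The power spreads over a hemisphere of area 2π·r², so L_p = L_w − 10·log₁₀(2π·r²).
2π·r² = 1880 m², 10·log₁₀ of that is 32.743 dB.
L_p = 104 − 32.743 = 71.26 dB.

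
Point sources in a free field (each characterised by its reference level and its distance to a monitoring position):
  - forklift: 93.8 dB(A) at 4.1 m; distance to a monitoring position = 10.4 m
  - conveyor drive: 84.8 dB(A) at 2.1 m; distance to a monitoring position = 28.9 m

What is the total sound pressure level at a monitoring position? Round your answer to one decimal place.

First find each source's level at the receiver (point-source: −20·log₁₀(r/r_ref)), then combine on an intensity basis.
forklift: 93.8 − 20·log₁₀(10.4/4.1) = 93.8 − 8.08 = 85.72 dB(A).
conveyor drive: 84.8 − 20·log₁₀(28.9/2.1) = 84.8 − 22.77 = 62.03 dB(A).
Σ 10^(L/10) = 3.744e+08 → L_total = 10·log₁₀(3.744e+08) = 85.73 dB(A).

85.7 dB(A)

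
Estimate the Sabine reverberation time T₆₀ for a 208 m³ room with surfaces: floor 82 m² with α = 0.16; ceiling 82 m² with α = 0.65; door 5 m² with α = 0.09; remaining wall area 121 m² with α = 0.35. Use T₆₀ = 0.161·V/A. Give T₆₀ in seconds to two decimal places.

Summing Sᵢαᵢ: 82·0.16 + 82·0.65 + 5·0.09 + 121·0.35 = 109.22 m².
T₆₀ = 0.161 × 208 / 109.22 = 0.307 s.

0.31 s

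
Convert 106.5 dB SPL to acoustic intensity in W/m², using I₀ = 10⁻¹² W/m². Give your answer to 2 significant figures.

I/I₀ = 10^(106.5/10) = 4.467e+10, so I = 4.467e+10 × 10⁻¹² W/m².

0.045 W/m²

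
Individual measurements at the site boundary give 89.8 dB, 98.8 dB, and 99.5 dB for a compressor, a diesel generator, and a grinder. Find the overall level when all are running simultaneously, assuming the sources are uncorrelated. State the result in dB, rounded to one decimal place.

For uncorrelated sources the intensities add, so convert each level to linear form, sum, and take 10·log₁₀ of the total.
Σ 10^(L/10) = 10^(89.8/10) + 10^(98.8/10) + 10^(99.5/10) = 1.745e+10.
L_total = 10·log₁₀(1.745e+10) = 102.42 dB.

102.4 dB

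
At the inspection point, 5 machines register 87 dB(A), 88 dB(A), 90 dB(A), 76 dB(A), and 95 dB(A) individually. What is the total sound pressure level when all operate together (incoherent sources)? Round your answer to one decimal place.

97.3 dB(A)

Incoherent sources combine by intensity addition: L_total = 10·log₁₀(Σ 10^(L_i/10)).
Σ 10^(L/10) = 10^(87/10) + 10^(88/10) + 10^(90/10) + 10^(76/10) + 10^(95/10) = 5.334e+09.
L_total = 10·log₁₀(5.334e+09) = 97.27 dB(A).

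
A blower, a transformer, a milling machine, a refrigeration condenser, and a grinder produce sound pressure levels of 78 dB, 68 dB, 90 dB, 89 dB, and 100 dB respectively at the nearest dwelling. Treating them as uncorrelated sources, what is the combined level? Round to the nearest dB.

101 dB

Incoherent sources combine by intensity addition: L_total = 10·log₁₀(Σ 10^(L_i/10)).
Σ 10^(L/10) = 10^(78/10) + 10^(68/10) + 10^(90/10) + 10^(89/10) + 10^(100/10) = 1.186e+10.
L_total = 10·log₁₀(1.186e+10) = 100.74 dB.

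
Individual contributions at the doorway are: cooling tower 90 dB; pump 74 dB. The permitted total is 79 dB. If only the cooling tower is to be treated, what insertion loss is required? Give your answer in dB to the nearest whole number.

The untreated sources together contribute 10^(74/10) = 2.512e+07, i.e. 74.00 dB.
The limit corresponds to 10^(79/10) = 7.943e+07; subtracting the fixed part leaves 5.431e+07 for the cooling tower, i.e. 77.35 dB.
So the cooling tower must be reduced from 90 to 77.35 dB: IL = 12.65 dB.

13 dB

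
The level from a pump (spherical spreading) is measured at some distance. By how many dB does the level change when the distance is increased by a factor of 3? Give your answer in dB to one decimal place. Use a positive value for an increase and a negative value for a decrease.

Point-source spreading: ΔL = −20·log₁₀(r₂/r₁).
ΔL = −20·log₁₀(3) = -9.54 dB.

-9.5 dB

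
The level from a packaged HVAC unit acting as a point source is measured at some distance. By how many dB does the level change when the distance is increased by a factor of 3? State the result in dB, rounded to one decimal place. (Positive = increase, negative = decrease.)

With spherical spreading the level changes by −20·log₁₀(r₂/r₁).
ΔL = −20·log₁₀(3) = -9.54 dB.

-9.5 dB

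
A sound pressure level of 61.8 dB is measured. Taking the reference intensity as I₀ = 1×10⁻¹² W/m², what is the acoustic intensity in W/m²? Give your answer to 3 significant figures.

L = 10·log₁₀(I/I₀) ⇒ I = I₀·10^(L/10) = 10⁻¹² × 10^6.18.

1.51e-06 W/m²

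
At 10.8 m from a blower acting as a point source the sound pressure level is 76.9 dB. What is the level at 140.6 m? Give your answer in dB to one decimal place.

For a point source, L₂ = L₁ − 20·log₁₀(r₂/r₁).
L₂ = 76.9 − 20·log₁₀(140.6/10.8) = 76.9 − 22.291 = 54.61 dB.

54.6 dB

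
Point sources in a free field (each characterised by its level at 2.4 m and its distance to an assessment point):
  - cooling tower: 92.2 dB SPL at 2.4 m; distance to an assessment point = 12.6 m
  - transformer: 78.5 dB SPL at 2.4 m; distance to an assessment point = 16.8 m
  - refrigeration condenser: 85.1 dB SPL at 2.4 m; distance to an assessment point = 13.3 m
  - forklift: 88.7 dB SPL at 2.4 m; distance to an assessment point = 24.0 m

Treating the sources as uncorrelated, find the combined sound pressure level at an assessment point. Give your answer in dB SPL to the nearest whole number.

79 dB SPL

First find each source's level at the receiver (point-source: −20·log₁₀(r/r_ref)), then combine on an intensity basis.
cooling tower: 92.2 − 20·log₁₀(12.6/2.4) = 92.2 − 14.40 = 77.80 dB SPL.
transformer: 78.5 − 20·log₁₀(16.8/2.4) = 78.5 − 16.90 = 61.60 dB SPL.
refrigeration condenser: 85.1 − 20·log₁₀(13.3/2.4) = 85.1 − 14.87 = 70.23 dB SPL.
forklift: 88.7 − 20·log₁₀(24.0/2.4) = 88.7 − 20.00 = 68.70 dB SPL.
Σ 10^(L/10) = 7.961e+07 → L_total = 10·log₁₀(7.961e+07) = 79.01 dB SPL.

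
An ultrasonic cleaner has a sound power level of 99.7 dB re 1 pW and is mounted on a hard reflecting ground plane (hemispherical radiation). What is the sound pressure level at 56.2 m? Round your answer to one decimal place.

L_p = L_w − 10·log₁₀(2π·r²) with r = 56.2 m.
2π·r² = 1.985e+04 m², 10·log₁₀ of that is 42.977 dB.
L_p = 99.7 − 42.977 = 56.72 dB.

56.7 dB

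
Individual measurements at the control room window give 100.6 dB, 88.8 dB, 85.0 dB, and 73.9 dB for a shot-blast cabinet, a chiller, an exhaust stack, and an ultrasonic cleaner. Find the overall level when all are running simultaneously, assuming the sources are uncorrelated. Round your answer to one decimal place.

101.0 dB

Incoherent sources combine by intensity addition: L_total = 10·log₁₀(Σ 10^(L_i/10)).
Σ 10^(L/10) = 10^(100.6/10) + 10^(88.8/10) + 10^(85.0/10) + 10^(73.9/10) = 1.258e+10.
L_total = 10·log₁₀(1.258e+10) = 101.00 dB.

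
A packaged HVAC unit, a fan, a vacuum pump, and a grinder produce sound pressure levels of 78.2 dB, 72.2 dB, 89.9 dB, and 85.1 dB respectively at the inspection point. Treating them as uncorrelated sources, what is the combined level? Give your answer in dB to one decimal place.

Incoherent sources combine by intensity addition: L_total = 10·log₁₀(Σ 10^(L_i/10)).
Σ 10^(L/10) = 10^(78.2/10) + 10^(72.2/10) + 10^(89.9/10) + 10^(85.1/10) = 1.383e+09.
L_total = 10·log₁₀(1.383e+09) = 91.41 dB.

91.4 dB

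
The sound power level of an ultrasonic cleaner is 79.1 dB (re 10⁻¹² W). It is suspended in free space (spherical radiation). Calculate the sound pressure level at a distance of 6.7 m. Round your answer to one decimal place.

L_p = L_w − 10·log₁₀(4π·r²) with r = 6.7 m.
4π·r² = 564.1 m², 10·log₁₀ of that is 27.514 dB.
L_p = 79.1 − 27.514 = 51.59 dB.

51.6 dB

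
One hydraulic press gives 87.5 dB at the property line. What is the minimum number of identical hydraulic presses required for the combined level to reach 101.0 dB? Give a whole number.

23

Need L₁ + 10·log₁₀ N ≥ 101.0, i.e. log₁₀ N ≥ 1.35.
N ≥ 10^(13.5/10) = 22.387, so N = 23.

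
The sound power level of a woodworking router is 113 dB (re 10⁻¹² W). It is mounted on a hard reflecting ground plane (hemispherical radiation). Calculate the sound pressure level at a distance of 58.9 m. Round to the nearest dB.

Free-field hemispherical radiation: L_p = L_w − 10·log₁₀(2π·r²), r = 58.9 m.
2π·r² = 2.18e+04 m², 10·log₁₀ of that is 43.384 dB.
L_p = 113 − 43.384 = 69.62 dB.

70 dB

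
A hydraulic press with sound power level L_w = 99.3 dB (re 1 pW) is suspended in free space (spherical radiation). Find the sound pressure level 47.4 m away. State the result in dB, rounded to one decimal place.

Free-field spherical radiation: L_p = L_w − 10·log₁₀(4π·r²), r = 47.4 m.
4π·r² = 2.823e+04 m², 10·log₁₀ of that is 44.508 dB.
L_p = 99.3 − 44.508 = 54.79 dB.

54.8 dB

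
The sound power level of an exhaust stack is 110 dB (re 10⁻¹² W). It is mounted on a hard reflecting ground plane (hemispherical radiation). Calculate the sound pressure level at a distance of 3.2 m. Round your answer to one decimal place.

The power spreads over a hemisphere of area 2π·r², so L_p = L_w − 10·log₁₀(2π·r²).
2π·r² = 64.34 m², 10·log₁₀ of that is 18.085 dB.
L_p = 110 − 18.085 = 91.92 dB.

91.9 dB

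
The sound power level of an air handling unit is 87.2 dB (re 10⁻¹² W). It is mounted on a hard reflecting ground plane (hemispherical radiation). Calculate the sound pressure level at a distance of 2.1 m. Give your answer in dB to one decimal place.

L_p = L_w − 10·log₁₀(2π·r²) with r = 2.1 m.
2π·r² = 27.71 m², 10·log₁₀ of that is 14.426 dB.
L_p = 87.2 − 14.426 = 72.77 dB.

72.8 dB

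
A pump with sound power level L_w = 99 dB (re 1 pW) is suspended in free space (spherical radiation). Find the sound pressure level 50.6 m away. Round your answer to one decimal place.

The power spreads over a sphere of area 4π·r², so L_p = L_w − 10·log₁₀(4π·r²).
4π·r² = 3.217e+04 m², 10·log₁₀ of that is 45.075 dB.
L_p = 99 − 45.075 = 53.92 dB.

53.9 dB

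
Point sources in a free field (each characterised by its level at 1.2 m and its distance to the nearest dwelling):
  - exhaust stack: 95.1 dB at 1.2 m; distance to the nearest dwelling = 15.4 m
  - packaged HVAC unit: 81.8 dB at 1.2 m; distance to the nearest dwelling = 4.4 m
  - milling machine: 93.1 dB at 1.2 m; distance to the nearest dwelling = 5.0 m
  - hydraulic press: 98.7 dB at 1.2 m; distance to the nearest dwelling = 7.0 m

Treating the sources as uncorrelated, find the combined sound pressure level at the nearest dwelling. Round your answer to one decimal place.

85.6 dB

Propagate each source to the receiver with L = L_ref − 20·log₁₀(r/r_ref), then add intensities.
exhaust stack: 95.1 − 20·log₁₀(15.4/1.2) = 95.1 − 22.17 = 72.93 dB.
packaged HVAC unit: 81.8 − 20·log₁₀(4.4/1.2) = 81.8 − 11.29 = 70.51 dB.
milling machine: 93.1 − 20·log₁₀(5.0/1.2) = 93.1 − 12.40 = 80.70 dB.
hydraulic press: 98.7 − 20·log₁₀(7.0/1.2) = 98.7 − 15.32 = 83.38 dB.
Σ 10^(L/10) = 3.664e+08 → L_total = 10·log₁₀(3.664e+08) = 85.64 dB.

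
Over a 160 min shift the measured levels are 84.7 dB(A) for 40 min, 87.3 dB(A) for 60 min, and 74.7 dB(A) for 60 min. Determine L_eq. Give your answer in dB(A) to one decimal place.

84.6 dB(A)

L_eq = 10·log₁₀[(1/T)·Σ tᵢ·10^(Lᵢ/10)] with T = 160 min.
Σ tᵢ·10^(Lᵢ/10) = 40·10^(84.7/10) + 60·10^(87.3/10) + 60·10^(74.7/10) = 4.580e+10.
L_eq = 10·log₁₀(4.580e+10/160) = 84.57 dB(A).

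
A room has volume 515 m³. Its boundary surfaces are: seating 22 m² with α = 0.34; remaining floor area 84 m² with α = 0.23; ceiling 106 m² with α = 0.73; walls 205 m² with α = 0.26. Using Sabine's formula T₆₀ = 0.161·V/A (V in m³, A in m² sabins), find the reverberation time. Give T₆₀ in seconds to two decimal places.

Summing Sᵢαᵢ: 22·0.34 + 84·0.23 + 106·0.73 + 205·0.26 = 157.48 m².
T₆₀ = 0.161 × 515 / 157.48 = 0.527 s.

0.53 s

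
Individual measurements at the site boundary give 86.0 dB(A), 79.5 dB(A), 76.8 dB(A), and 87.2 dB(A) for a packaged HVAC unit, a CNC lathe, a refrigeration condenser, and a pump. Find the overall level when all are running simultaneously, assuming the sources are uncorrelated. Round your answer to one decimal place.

90.3 dB(A)

Incoherent sources combine by intensity addition: L_total = 10·log₁₀(Σ 10^(L_i/10)).
Σ 10^(L/10) = 10^(86.0/10) + 10^(79.5/10) + 10^(76.8/10) + 10^(87.2/10) = 1.060e+09.
L_total = 10·log₁₀(1.060e+09) = 90.25 dB(A).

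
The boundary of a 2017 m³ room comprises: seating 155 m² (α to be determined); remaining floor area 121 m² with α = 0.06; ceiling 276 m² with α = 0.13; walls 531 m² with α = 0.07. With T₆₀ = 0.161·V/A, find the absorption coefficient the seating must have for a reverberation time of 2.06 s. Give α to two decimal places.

0.50

A = 0.161·V/T₆₀ = 0.161·2017/2.06 = 157.64 m² sabins.
Absorption from the other surfaces = 121·0.06 + 276·0.13 + 531·0.07 = 80.31 m², so the seating must supply 77.33 m² over 155 m².
α = 77.33/155 = 0.499.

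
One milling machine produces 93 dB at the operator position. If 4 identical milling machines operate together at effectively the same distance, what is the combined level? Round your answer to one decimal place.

99.0 dB

With 4 equal, uncorrelated contributions the intensity is 4× that of one unit, giving a rise of 10·log₁₀ 4.
L_total = 93 + 10·log₁₀(4) = 93 + 6.021 = 99.02 dB.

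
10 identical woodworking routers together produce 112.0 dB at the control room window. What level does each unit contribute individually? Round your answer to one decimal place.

10 equal contributions raise the level by 10·log₁₀ 10 = 10.000 dB, so each unit alone gives 112.0 − 10.000.

102.0 dB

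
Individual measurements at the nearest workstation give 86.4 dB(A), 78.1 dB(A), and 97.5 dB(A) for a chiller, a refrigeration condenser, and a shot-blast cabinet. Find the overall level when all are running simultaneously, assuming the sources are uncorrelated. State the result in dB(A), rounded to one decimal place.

97.9 dB(A)

For uncorrelated sources the intensities add, so convert each level to linear form, sum, and take 10·log₁₀ of the total.
Σ 10^(L/10) = 10^(86.4/10) + 10^(78.1/10) + 10^(97.5/10) = 6.124e+09.
L_total = 10·log₁₀(6.124e+09) = 97.87 dB(A).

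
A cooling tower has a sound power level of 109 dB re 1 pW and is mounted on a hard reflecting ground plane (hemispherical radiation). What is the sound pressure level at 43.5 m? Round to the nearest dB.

The power spreads over a hemisphere of area 2π·r², so L_p = L_w − 10·log₁₀(2π·r²).
2π·r² = 1.189e+04 m², 10·log₁₀ of that is 40.752 dB.
L_p = 109 − 40.752 = 68.25 dB.

68 dB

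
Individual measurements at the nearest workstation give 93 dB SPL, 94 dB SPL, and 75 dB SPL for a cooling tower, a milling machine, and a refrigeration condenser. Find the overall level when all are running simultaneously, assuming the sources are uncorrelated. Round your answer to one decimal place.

Incoherent sources combine by intensity addition: L_total = 10·log₁₀(Σ 10^(L_i/10)).
Σ 10^(L/10) = 10^(93/10) + 10^(94/10) + 10^(75/10) = 4.539e+09.
L_total = 10·log₁₀(4.539e+09) = 96.57 dB SPL.

96.6 dB SPL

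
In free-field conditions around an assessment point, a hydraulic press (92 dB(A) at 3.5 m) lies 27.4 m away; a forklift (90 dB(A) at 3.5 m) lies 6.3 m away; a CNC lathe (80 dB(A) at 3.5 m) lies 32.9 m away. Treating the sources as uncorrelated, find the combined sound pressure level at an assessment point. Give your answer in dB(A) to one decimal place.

85.3 dB(A)

Apply inverse-square spreading to bring every level to the receiver, then sum 10^(L/10).
hydraulic press: 92 − 20·log₁₀(27.4/3.5) = 92 − 17.87 = 74.13 dB(A).
forklift: 90 − 20·log₁₀(6.3/3.5) = 90 − 5.11 = 84.89 dB(A).
CNC lathe: 80 − 20·log₁₀(32.9/3.5) = 80 − 19.46 = 60.54 dB(A).
Σ 10^(L/10) = 3.356e+08 → L_total = 10·log₁₀(3.356e+08) = 85.26 dB(A).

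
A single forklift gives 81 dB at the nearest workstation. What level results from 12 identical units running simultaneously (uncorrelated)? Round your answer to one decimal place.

N identical incoherent sources raise the level by 10·log₁₀ N.
L_total = 81 + 10·log₁₀(12) = 81 + 10.792 = 91.79 dB.

91.8 dB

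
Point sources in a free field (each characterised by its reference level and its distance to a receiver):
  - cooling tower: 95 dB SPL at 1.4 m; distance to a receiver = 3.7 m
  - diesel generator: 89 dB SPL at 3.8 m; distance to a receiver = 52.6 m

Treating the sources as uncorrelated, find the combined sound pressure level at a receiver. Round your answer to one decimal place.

86.6 dB SPL

Propagate each source to the receiver with L = L_ref − 20·log₁₀(r/r_ref), then add intensities.
cooling tower: 95 − 20·log₁₀(3.7/1.4) = 95 − 8.44 = 86.56 dB SPL.
diesel generator: 89 − 20·log₁₀(52.6/3.8) = 89 − 22.82 = 66.18 dB SPL.
Σ 10^(L/10) = 4.569e+08 → L_total = 10·log₁₀(4.569e+08) = 86.60 dB SPL.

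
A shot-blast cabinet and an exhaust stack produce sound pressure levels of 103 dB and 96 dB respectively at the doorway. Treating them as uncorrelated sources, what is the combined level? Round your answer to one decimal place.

For uncorrelated sources the intensities add, so convert each level to linear form, sum, and take 10·log₁₀ of the total.
Σ 10^(L/10) = 10^(103/10) + 10^(96/10) = 2.393e+10.
L_total = 10·log₁₀(2.393e+10) = 103.79 dB.

103.8 dB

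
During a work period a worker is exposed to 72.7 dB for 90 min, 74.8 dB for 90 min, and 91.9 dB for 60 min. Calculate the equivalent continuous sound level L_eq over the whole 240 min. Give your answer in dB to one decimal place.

Weight each interval's intensity by its duration and average over T = 240 min:
Σ tᵢ·10^(Lᵢ/10) = 90·10^(72.7/10) + 90·10^(74.8/10) + 60·10^(91.9/10) = 9.732e+10.
L_eq = 10·log₁₀(9.732e+10/240) = 86.08 dB.

86.1 dB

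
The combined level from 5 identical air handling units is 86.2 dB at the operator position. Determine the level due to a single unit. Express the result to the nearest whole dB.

79 dB

For N identical incoherent sources L_total = L₁ + 10·log₁₀ N, so L₁ = 86.2 − 10·log₁₀(5) = 86.2 − 6.990.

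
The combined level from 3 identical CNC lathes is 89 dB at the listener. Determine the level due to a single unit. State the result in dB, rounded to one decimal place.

3 equal contributions raise the level by 10·log₁₀ 3 = 4.771 dB, so each unit alone gives 89 − 4.771.

84.2 dB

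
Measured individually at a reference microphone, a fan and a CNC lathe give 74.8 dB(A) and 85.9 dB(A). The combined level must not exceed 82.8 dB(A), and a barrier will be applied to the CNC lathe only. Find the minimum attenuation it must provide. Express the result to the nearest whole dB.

Everything except the CNC lathe sums to 10^(74.8/10) = 3.020e+07 in linear terms, 74.80 dB(A).
The limit corresponds to 10^(82.8/10) = 1.905e+08; subtracting the fixed part leaves 1.603e+08 for the CNC lathe, i.e. 82.05 dB(A).
Required insertion loss = 85.9 − 82.05 = 3.85 dB.

4 dB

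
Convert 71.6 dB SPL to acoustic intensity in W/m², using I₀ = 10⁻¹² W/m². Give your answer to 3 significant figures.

L = 10·log₁₀(I/I₀) ⇒ I = I₀·10^(L/10) = 10⁻¹² × 10^7.16.

1.45e-05 W/m²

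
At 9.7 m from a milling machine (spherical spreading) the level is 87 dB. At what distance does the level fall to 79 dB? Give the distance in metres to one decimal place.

24.4 m

The 8.0 dB drop corresponds to a distance ratio of 10^(8.0/20) for a point source.
r₂ = 9.7·10^((87−79)/20) = 9.7·10^(8.0/20) = 24.37 m.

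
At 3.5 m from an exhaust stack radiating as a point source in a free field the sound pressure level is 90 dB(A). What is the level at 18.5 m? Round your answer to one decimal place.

75.5 dB(A)

Spherical spreading from a point source gives a 20·log₁₀(r₂/r₁) drop.
L₂ = 90 − 20·log₁₀(18.5/3.5) = 90 − 14.462 = 75.54 dB(A).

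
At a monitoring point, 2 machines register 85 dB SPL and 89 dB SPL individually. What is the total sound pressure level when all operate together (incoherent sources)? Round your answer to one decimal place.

90.5 dB SPL

Incoherent sources combine by intensity addition: L_total = 10·log₁₀(Σ 10^(L_i/10)).
Σ 10^(L/10) = 10^(85/10) + 10^(89/10) = 1.111e+09.
L_total = 10·log₁₀(1.111e+09) = 90.46 dB SPL.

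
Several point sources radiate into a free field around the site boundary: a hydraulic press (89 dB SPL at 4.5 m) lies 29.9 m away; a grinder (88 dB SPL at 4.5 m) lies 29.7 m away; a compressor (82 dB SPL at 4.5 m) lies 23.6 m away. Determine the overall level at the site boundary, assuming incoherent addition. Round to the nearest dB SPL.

76 dB SPL

Propagate each source to the receiver with L = L_ref − 20·log₁₀(r/r_ref), then add intensities.
hydraulic press: 89 − 20·log₁₀(29.9/4.5) = 89 − 16.45 = 72.55 dB SPL.
grinder: 88 − 20·log₁₀(29.7/4.5) = 88 − 16.39 = 71.61 dB SPL.
compressor: 82 − 20·log₁₀(23.6/4.5) = 82 − 14.39 = 67.61 dB SPL.
Σ 10^(L/10) = 3.824e+07 → L_total = 10·log₁₀(3.824e+07) = 75.83 dB SPL.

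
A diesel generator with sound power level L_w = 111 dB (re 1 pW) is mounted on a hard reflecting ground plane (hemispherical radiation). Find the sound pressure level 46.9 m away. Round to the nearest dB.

70 dB

L_p = L_w − 10·log₁₀(2π·r²) with r = 46.9 m.
2π·r² = 1.382e+04 m², 10·log₁₀ of that is 41.405 dB.
L_p = 111 − 41.405 = 69.59 dB.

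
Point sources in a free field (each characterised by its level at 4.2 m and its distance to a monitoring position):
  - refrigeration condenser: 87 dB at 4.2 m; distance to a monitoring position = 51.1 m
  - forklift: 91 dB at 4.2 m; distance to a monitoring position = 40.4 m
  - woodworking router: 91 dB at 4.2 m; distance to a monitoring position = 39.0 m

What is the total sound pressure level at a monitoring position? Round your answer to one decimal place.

75.0 dB

Propagate each source to the receiver with L = L_ref − 20·log₁₀(r/r_ref), then add intensities.
refrigeration condenser: 87 − 20·log₁₀(51.1/4.2) = 87 − 21.70 = 65.30 dB.
forklift: 91 − 20·log₁₀(40.4/4.2) = 91 − 19.66 = 71.34 dB.
woodworking router: 91 − 20·log₁₀(39.0/4.2) = 91 − 19.36 = 71.64 dB.
Σ 10^(L/10) = 3.159e+07 → L_total = 10·log₁₀(3.159e+07) = 75.00 dB.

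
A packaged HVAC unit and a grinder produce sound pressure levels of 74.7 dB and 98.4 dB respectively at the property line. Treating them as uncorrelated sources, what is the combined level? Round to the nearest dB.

For uncorrelated sources the intensities add, so convert each level to linear form, sum, and take 10·log₁₀ of the total.
Σ 10^(L/10) = 10^(74.7/10) + 10^(98.4/10) = 6.948e+09.
L_total = 10·log₁₀(6.948e+09) = 98.42 dB.

98 dB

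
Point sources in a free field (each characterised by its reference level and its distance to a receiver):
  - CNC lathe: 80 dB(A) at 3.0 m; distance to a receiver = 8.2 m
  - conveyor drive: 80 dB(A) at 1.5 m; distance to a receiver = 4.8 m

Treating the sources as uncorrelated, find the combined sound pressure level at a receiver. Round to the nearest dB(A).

74 dB(A)

First find each source's level at the receiver (point-source: −20·log₁₀(r/r_ref)), then combine on an intensity basis.
CNC lathe: 80 − 20·log₁₀(8.2/3.0) = 80 − 8.73 = 71.27 dB(A).
conveyor drive: 80 − 20·log₁₀(4.8/1.5) = 80 − 10.10 = 69.90 dB(A).
Σ 10^(L/10) = 2.315e+07 → L_total = 10·log₁₀(2.315e+07) = 73.65 dB(A).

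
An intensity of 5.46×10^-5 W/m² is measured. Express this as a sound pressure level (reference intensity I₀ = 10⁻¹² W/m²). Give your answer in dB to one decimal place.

77.4 dB

L = 10·log₁₀(I/I₀) = 10·log₁₀(5.46×10^-5/10⁻¹²) = 10·log₁₀(5.46×10^7).
L = 10·(0.7372 + 7) = 77.37 dB.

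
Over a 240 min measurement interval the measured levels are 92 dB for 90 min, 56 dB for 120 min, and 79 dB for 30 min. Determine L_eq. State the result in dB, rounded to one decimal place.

The energy average is taken in the linear domain: L_eq = 10·log₁₀[(Σ tᵢ·10^(Lᵢ/10))/T], T = 240 min.
Σ tᵢ·10^(Lᵢ/10) = 90·10^(92/10) + 120·10^(56/10) + 30·10^(79/10) = 1.451e+11.
L_eq = 10·log₁₀(1.451e+11/240) = 87.81 dB.

87.8 dB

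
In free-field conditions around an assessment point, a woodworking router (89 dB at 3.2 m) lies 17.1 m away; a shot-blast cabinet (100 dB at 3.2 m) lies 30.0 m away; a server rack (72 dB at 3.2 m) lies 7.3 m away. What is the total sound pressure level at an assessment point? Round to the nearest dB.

82 dB

Propagate each source to the receiver with L = L_ref − 20·log₁₀(r/r_ref), then add intensities.
woodworking router: 89 − 20·log₁₀(17.1/3.2) = 89 − 14.56 = 74.44 dB.
shot-blast cabinet: 100 − 20·log₁₀(30.0/3.2) = 100 − 19.44 = 80.56 dB.
server rack: 72 − 20·log₁₀(7.3/3.2) = 72 − 7.16 = 64.84 dB.
Σ 10^(L/10) = 1.446e+08 → L_total = 10·log₁₀(1.446e+08) = 81.60 dB.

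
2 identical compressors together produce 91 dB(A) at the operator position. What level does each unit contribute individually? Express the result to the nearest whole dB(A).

Dividing the total intensity by 2 lowers the level by 10·log₁₀ 2 = 3.010 dB: L₁ = 91 − 3.010.

88 dB(A)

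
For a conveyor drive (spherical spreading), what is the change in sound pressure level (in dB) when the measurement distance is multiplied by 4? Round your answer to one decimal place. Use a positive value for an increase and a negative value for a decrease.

Point-source spreading: ΔL = −20·log₁₀(r₂/r₁).
ΔL = −20·log₁₀(4) = -12.04 dB.

-12.0 dB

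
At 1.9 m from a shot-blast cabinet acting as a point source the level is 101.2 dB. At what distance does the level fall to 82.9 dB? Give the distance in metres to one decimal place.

15.6 m

For a point source L₁ − L₂ = 20·log₁₀(r₂/r₁), so r₂ = r₁·10^((L₁−L₂)/20).
r₂ = 1.9·10^((101.2−82.9)/20) = 1.9·10^(18.3/20) = 15.62 m.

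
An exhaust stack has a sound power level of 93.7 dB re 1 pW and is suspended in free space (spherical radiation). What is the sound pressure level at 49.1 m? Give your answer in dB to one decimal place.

The power spreads over a sphere of area 4π·r², so L_p = L_w − 10·log₁₀(4π·r²).
4π·r² = 3.03e+04 m², 10·log₁₀ of that is 44.814 dB.
L_p = 93.7 − 44.814 = 48.89 dB.

48.9 dB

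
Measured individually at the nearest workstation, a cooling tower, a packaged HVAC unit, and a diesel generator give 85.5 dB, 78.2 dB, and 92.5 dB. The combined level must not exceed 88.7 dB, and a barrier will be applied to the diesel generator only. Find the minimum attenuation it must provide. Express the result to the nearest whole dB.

7 dB

Fixed contribution from the other sources: Σ 10^(L/10) = 10^(85.5/10) + 10^(78.2/10) = 4.209e+08 (86.24 dB).
The limit corresponds to 10^(88.7/10) = 7.413e+08; subtracting the fixed part leaves 3.204e+08 for the diesel generator, i.e. 85.06 dB.
So the diesel generator must be reduced from 92.5 to 85.06 dB: IL = 7.44 dB.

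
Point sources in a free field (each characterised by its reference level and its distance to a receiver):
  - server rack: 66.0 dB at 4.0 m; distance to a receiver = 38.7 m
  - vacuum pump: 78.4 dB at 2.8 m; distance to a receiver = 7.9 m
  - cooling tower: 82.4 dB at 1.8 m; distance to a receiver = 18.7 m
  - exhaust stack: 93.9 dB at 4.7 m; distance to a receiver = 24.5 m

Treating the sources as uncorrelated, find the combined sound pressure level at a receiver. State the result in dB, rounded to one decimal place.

80.0 dB

Apply inverse-square spreading to bring every level to the receiver, then sum 10^(L/10).
server rack: 66.0 − 20·log₁₀(38.7/4.0) = 66.0 − 19.71 = 46.29 dB.
vacuum pump: 78.4 − 20·log₁₀(7.9/2.8) = 78.4 − 9.01 = 69.39 dB.
cooling tower: 82.4 − 20·log₁₀(18.7/1.8) = 82.4 − 20.33 = 62.07 dB.
exhaust stack: 93.9 − 20·log₁₀(24.5/4.7) = 93.9 − 14.34 = 79.56 dB.
Σ 10^(L/10) = 1.007e+08 → L_total = 10·log₁₀(1.007e+08) = 80.03 dB.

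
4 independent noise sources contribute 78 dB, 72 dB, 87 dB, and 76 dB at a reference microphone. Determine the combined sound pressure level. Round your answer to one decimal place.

For uncorrelated sources the intensities add, so convert each level to linear form, sum, and take 10·log₁₀ of the total.
Σ 10^(L/10) = 10^(78/10) + 10^(72/10) + 10^(87/10) + 10^(76/10) = 6.199e+08.
L_total = 10·log₁₀(6.199e+08) = 87.92 dB.

87.9 dB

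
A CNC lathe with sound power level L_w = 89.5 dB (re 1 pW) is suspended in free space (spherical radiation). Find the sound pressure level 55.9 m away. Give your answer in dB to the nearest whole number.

44 dB

Free-field spherical radiation: L_p = L_w − 10·log₁₀(4π·r²), r = 55.9 m.
4π·r² = 3.927e+04 m², 10·log₁₀ of that is 45.940 dB.
L_p = 89.5 − 45.940 = 43.56 dB.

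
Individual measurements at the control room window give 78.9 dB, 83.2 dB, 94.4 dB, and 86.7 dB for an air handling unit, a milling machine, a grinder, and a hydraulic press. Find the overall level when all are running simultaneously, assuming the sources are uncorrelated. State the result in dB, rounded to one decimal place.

95.5 dB

Incoherent sources combine by intensity addition: L_total = 10·log₁₀(Σ 10^(L_i/10)).
Σ 10^(L/10) = 10^(78.9/10) + 10^(83.2/10) + 10^(94.4/10) + 10^(86.7/10) = 3.509e+09.
L_total = 10·log₁₀(3.509e+09) = 95.45 dB.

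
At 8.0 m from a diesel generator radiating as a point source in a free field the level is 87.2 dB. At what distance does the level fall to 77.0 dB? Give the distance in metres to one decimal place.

For a point source L₁ − L₂ = 20·log₁₀(r₂/r₁), so r₂ = r₁·10^((L₁−L₂)/20).
r₂ = 8.0·10^((87.2−77.0)/20) = 8.0·10^(10.2/20) = 25.89 m.

25.9 m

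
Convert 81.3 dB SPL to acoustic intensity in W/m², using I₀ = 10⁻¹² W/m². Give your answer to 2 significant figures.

I/I₀ = 10^(81.3/10) = 1.349e+08, so I = 1.349e+08 × 10⁻¹² W/m².

0.00013 W/m²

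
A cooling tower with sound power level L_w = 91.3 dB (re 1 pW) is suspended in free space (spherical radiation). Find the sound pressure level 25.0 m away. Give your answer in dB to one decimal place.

L_p = L_w − 10·log₁₀(4π·r²) with r = 25.0 m.
4π·r² = 7854 m², 10·log₁₀ of that is 38.951 dB.
L_p = 91.3 − 38.951 = 52.35 dB.

52.3 dB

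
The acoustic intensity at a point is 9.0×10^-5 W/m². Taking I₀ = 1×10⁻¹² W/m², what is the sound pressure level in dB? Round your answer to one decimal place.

79.5 dB

I/I₀ = 9.0×10^-5/10⁻¹² = 9.0×10^7, and L = 10·log₁₀(I/I₀).
L = 10·(0.9542 + 7) = 79.54 dB.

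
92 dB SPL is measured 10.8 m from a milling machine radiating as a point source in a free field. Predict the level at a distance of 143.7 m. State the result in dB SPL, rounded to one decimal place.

69.5 dB SPL

Point-source attenuation: ΔL = 20·log₁₀(r₂/r₁) = 20·log₁₀(143.7/10.8) = 22.481 dB.
L₂ = 92 − 20·log₁₀(143.7/10.8) = 92 − 22.481 = 69.52 dB SPL.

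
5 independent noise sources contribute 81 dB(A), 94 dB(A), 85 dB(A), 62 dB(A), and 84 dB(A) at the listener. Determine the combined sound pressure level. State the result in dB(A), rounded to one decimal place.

95.1 dB(A)

For uncorrelated sources the intensities add, so convert each level to linear form, sum, and take 10·log₁₀ of the total.
Σ 10^(L/10) = 10^(81/10) + 10^(94/10) + 10^(85/10) + 10^(62/10) + 10^(84/10) = 3.207e+09.
L_total = 10·log₁₀(3.207e+09) = 95.06 dB(A).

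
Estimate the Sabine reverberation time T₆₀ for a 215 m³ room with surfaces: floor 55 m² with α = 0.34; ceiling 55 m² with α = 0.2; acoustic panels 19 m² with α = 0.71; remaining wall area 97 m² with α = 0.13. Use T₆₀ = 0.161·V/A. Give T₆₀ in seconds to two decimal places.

Total absorption A = 55·0.34 + 55·0.2 + 19·0.71 + 97·0.13 = 55.80 m² sabins.
T₆₀ = 0.161 × 215 / 55.80 = 0.620 s.

0.62 s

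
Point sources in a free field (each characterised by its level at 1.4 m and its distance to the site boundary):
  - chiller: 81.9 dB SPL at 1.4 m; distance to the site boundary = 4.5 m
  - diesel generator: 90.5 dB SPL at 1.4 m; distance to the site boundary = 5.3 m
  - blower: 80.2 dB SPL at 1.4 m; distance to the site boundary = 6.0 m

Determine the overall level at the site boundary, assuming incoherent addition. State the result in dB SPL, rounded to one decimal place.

First find each source's level at the receiver (point-source: −20·log₁₀(r/r_ref)), then combine on an intensity basis.
chiller: 81.9 − 20·log₁₀(4.5/1.4) = 81.9 − 10.14 = 71.76 dB SPL.
diesel generator: 90.5 − 20·log₁₀(5.3/1.4) = 90.5 − 11.56 = 78.94 dB SPL.
blower: 80.2 − 20·log₁₀(6.0/1.4) = 80.2 − 12.64 = 67.56 dB SPL.
Σ 10^(L/10) = 9.898e+07 → L_total = 10·log₁₀(9.898e+07) = 79.96 dB SPL.

80.0 dB SPL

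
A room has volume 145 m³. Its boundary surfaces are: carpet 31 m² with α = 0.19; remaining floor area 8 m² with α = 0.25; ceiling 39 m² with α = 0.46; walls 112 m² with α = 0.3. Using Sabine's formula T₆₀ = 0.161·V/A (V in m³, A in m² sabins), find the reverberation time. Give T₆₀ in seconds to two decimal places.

Summing Sᵢαᵢ: 31·0.19 + 8·0.25 + 39·0.46 + 112·0.3 = 59.43 m².
T₆₀ = 0.161 × 145 / 59.43 = 0.393 s.

0.39 s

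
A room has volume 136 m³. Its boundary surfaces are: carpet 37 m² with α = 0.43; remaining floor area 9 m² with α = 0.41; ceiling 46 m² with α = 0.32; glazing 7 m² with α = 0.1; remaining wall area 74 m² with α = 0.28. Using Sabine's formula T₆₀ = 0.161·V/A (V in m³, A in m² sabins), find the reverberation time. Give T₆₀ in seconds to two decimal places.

0.39 s

Total absorption A = 37·0.43 + 9·0.41 + 46·0.32 + 7·0.1 + 74·0.28 = 55.74 m² sabins.
T₆₀ = 0.161·V/A = 0.161·136/55.74 = 0.393 s.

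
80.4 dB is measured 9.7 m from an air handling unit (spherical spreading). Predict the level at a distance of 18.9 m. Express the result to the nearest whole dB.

Point-source attenuation: ΔL = 20·log₁₀(r₂/r₁) = 20·log₁₀(18.9/9.7) = 5.794 dB.
L₂ = 80.4 − 20·log₁₀(18.9/9.7) = 80.4 − 5.794 = 74.61 dB.

75 dB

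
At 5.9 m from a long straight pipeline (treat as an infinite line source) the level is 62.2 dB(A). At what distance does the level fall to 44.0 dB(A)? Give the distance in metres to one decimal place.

389.8 m

For a line source L₁ − L₂ = 10·log₁₀(r₂/r₁), so r₂ = r₁·10^((L₁−L₂)/10).
r₂ = 5.9·10^((62.2−44.0)/10) = 5.9·10^(18.2/10) = 389.81 m.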